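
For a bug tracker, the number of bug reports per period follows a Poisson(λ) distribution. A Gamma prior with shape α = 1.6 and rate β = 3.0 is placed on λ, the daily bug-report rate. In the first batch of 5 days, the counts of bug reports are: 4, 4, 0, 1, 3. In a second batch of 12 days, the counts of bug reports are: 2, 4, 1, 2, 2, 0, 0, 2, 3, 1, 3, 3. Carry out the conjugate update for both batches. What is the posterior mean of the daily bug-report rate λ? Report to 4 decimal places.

With a Gamma(shape α, rate β) prior, the Poisson likelihood is conjugate: the posterior is Gamma(α + ΣXᵢ, β + n).
Batch 1: sum of counts S = 12 over n = 5 days.
After batch 1: Gamma(α+S, β+n) = Gamma(1.6+12, 3.0+5) = Gamma(13.6, 8.0).
Batch 2: sum of counts S = 23 over n = 12 days.
After batch 2: Gamma(α+S, β+n) = Gamma(13.6+23, 8.0+12) = Gamma(36.6, 20.0).
Posterior mean = α/β = 36.6/20.0 = 1.8300.

1.8300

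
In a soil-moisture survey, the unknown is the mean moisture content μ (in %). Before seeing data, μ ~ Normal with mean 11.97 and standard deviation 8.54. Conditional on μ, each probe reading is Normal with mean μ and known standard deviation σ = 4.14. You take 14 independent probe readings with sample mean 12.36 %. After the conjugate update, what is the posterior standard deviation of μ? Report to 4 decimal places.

For Normal data with known variance σ², a Normal(μ₀, σ₀²) prior on μ is conjugate. Posterior precision = 1/σ₀² + n/σ²; posterior mean is the precision-weighted average of μ₀ and x̄.
σ₀² = 8.54² = 72.9316, σ² = 4.14² = 17.1396; σ² + n·σ₀² = 17.1396 + 14·72.9316 = 1038.182.
Posterior precision = 1/σ₀² + n/σ² = 1/72.9316 + 14/17.1396 = (σ² + n·σ₀²)/(σ₀²σ²) = 1038.182/(72.9316·17.1396); posterior variance σₙ² = σ₀²σ²/(σ² + n·σ₀²) = 72.9316·17.1396/1038.182 = 1.204046.
Posterior SD = √σₙ² = √(72.9316·17.1396/1038.182) = 1.0973.

1.0973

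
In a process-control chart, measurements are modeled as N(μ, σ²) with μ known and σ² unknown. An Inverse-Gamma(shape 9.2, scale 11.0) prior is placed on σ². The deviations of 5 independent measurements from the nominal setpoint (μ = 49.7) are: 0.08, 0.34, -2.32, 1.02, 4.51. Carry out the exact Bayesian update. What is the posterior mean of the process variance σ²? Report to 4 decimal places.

With known mean μ and an Inverse-Gamma(α, β) prior on σ², the Normal likelihood is conjugate: posterior is Inv-Gamma(α + n/2, β + Σ(xᵢ−μ)²/2).
Σ(xᵢ−μ)² = (0.08)² + (0.34)² + (-2.32)² + (1.02)² + (4.51)² = 26.8849.
Posterior: Inv-Gamma(9.2 + 5/2, 11.0 + 26.8849/2) = Inv-Gamma(11.70, 24.44245).
E[σ²|data] = β/(α−1) = 24.44245/10.70 = 2.2843.

2.2843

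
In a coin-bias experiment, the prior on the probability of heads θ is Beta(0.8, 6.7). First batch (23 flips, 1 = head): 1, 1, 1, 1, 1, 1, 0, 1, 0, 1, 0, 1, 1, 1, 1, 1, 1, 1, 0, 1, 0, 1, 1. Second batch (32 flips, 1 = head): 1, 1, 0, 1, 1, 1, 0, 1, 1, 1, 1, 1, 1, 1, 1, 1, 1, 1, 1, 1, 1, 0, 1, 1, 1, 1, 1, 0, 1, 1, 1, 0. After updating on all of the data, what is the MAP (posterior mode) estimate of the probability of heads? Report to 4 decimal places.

0.7405

The Beta prior is conjugate to a Binomial/Bernoulli likelihood; the update adds successes to α and failures to β.
After batch 1: Beta(0.8+18, 6.7+5) = Beta(18.8, 11.7).
After batch 2: Beta(18.8+27, 11.7+5) = Beta(45.8, 16.7).
Mode of Beta(a,b) for a,b>1 is (a−1)/(a+b−2) = 44.8/60.5 = 0.7405.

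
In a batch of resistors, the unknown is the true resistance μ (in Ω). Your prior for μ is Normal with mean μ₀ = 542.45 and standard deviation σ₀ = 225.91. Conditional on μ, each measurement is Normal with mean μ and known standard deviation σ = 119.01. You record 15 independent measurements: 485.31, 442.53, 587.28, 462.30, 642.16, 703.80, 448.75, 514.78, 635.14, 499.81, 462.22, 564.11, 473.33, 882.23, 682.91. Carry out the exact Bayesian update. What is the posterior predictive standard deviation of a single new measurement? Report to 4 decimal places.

For Normal data with known variance σ², a Normal(μ₀, σ₀²) prior on μ is conjugate. Posterior precision = 1/σ₀² + n/σ²; posterior mean is the precision-weighted average of μ₀ and x̄.
σ₀² = 225.91² = 51035.3281, σ² = 119.01² = 14163.3801; σ² + n·σ₀² = 14163.3801 + 15·51035.3281 = 779693.3016.
Posterior precision = 1/σ₀² + n/σ² = 1/51035.3281 + 15/14163.3801 = (σ² + n·σ₀²)/(σ₀²σ²) = 779693.3016/(51035.3281·14163.3801); posterior variance σₙ² = σ₀²σ²/(σ² + n·σ₀²) = 51035.3281·14163.3801/779693.3016 = 927.073182.
Predictive variance for one new observation = σₙ² + σ² = 51035.3281·14163.3801/779693.3016 + 14163.3801 = σ²·(σ₀² + 779693.3016)/779693.3016 = 14163.3801·830728.6297/779693.3016 = 15090.453282; SD = √(14163.3801·830728.6297/779693.3016) = 122.8432.

122.8432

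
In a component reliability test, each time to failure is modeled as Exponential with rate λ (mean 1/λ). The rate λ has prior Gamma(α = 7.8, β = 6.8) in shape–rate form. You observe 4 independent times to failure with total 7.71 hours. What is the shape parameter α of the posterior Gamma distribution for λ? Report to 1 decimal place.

11.8

With a Gamma(shape α, rate β) prior on the exponential rate λ, the posterior after n observations with total T = Σxᵢ is Gamma(α+n, β+T).
Posterior: Gamma(7.8+4, 6.8+7.71) = Gamma(11.8, 14.51).
Posterior α = 11.8.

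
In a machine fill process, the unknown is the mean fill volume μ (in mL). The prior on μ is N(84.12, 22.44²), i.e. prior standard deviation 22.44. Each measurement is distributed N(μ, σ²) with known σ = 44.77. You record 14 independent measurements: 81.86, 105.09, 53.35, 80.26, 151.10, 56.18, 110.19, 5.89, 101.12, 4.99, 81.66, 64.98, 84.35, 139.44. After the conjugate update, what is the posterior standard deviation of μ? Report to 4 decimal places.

10.5581

For Normal data with known variance σ², a Normal(μ₀, σ₀²) prior on μ is conjugate. Posterior precision = 1/σ₀² + n/σ²; posterior mean is the precision-weighted average of μ₀ and x̄.
σ₀² = 22.44² = 503.5536, σ² = 44.77² = 2004.3529; σ² + n·σ₀² = 2004.3529 + 14·503.5536 = 9054.1033.
Posterior precision = 1/σ₀² + n/σ² = 1/503.5536 + 14/2004.3529 = (σ² + n·σ₀²)/(σ₀²σ²) = 9054.1033/(503.5536·2004.3529); posterior variance σₙ² = σ₀²σ²/(σ² + n·σ₀²) = 503.5536·2004.3529/9054.1033 = 111.474222.
Posterior SD = √σₙ² = √(503.5536·2004.3529/9054.1033) = 10.5581.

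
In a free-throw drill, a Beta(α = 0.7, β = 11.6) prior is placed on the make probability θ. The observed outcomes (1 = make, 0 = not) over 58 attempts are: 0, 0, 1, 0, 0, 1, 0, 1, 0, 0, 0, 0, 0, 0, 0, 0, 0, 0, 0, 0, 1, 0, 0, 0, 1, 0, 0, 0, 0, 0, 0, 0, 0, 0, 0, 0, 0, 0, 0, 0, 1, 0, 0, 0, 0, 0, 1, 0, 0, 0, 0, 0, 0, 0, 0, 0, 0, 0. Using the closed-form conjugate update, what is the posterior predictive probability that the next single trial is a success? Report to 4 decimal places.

The Beta prior is conjugate to a Binomial/Bernoulli likelihood; the update adds successes to α and failures to β.
Posterior: Beta(α+k, β+n−k) = Beta(0.7+7, 11.6+51) = Beta(7.7, 62.6).
For a single future Bernoulli trial, P(success | data) = α/(α+β) = 0.1095.

0.1095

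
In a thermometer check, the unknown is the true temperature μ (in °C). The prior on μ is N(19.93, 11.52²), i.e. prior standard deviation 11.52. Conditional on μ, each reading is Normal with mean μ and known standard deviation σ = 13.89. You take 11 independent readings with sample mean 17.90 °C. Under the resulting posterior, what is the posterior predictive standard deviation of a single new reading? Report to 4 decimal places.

For Normal data with known variance σ², a Normal(μ₀, σ₀²) prior on μ is conjugate. Posterior precision = 1/σ₀² + n/σ²; posterior mean is the precision-weighted average of μ₀ and x̄.
σ₀² = 11.52² = 132.7104, σ² = 13.89² = 192.9321; σ² + n·σ₀² = 192.9321 + 11·132.7104 = 1652.7465.
Posterior precision = 1/σ₀² + n/σ² = 1/132.7104 + 11/192.9321 = (σ² + n·σ₀²)/(σ₀²σ²) = 1652.7465/(132.7104·192.9321); posterior variance σₙ² = σ₀²σ²/(σ² + n·σ₀²) = 132.7104·192.9321/1652.7465 = 15.491847.
Predictive variance for one new observation = σₙ² + σ² = 132.7104·192.9321/1652.7465 + 192.9321 = σ²·(σ₀² + 1652.7465)/1652.7465 = 192.9321·1785.4569/1652.7465 = 208.423947; SD = √(192.9321·1785.4569/1652.7465) = 14.4369.

14.4369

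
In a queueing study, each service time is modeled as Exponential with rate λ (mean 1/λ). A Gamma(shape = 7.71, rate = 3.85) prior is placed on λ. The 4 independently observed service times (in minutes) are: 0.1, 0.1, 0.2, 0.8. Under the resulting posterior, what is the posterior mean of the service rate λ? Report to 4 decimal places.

2.3188

With a Gamma(shape α, rate β) prior on the exponential rate λ, the posterior after n observations with total T = Σxᵢ is Gamma(α+n, β+T).
Sum of observations T = 1.2 minutes; n = 4.
Posterior: Gamma(7.71+4, 3.85+1.2) = Gamma(11.71, 5.05).
Posterior mean of λ = α/β = 11.71/5.05 = 2.3188.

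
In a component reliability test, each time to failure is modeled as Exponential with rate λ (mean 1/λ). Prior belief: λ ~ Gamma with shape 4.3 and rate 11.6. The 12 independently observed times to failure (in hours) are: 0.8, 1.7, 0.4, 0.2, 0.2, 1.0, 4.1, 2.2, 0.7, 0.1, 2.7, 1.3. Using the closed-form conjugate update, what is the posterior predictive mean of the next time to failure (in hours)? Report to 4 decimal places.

With a Gamma(shape α, rate β) prior on the exponential rate λ, the posterior after n observations with total T = Σxᵢ is Gamma(α+n, β+T).
Sum of observations T = 15.4 hours; n = 12.
Posterior: Gamma(4.3+12, 11.6+15.4) = Gamma(16.3, 27.0).
The predictive distribution for the next observation is Lomax; its mean is β/(α−1) = 27.0/15.3 = 1.7647.

1.7647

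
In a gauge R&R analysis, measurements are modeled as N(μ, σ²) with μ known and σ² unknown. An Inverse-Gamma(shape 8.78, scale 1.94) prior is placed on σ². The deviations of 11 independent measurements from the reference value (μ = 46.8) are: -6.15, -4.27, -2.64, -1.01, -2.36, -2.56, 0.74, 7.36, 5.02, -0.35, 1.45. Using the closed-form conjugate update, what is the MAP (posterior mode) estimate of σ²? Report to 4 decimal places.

5.3073

With known mean μ and an Inverse-Gamma(α, β) prior on σ², the Normal likelihood is conjugate: posterior is Inv-Gamma(α + n/2, β + Σ(xᵢ−μ)²/2).
Σ(xᵢ−μ)² = (-6.15)² + (-4.27)² + (-2.64)² + (-1.01)² + (-2.36)² + (-2.56)² + (0.74)² + (7.36)² + (5.02)² + (-0.35)² + (1.45)² = 158.3109.
Posterior: Inv-Gamma(8.78 + 11/2, 1.94 + 158.3109/2) = Inv-Gamma(14.28, 81.09545).
Mode = β/(α+1) = 81.09545/15.28 = 5.3073.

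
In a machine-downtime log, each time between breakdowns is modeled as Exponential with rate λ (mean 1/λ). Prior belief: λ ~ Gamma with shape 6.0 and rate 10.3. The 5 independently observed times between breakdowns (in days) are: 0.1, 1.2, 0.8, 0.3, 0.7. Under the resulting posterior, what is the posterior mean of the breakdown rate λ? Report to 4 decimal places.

With a Gamma(shape α, rate β) prior on the exponential rate λ, the posterior after n observations with total T = Σxᵢ is Gamma(α+n, β+T).
Sum of observations T = 3.1 days; n = 5.
Posterior: Gamma(6.0+5, 10.3+3.1) = Gamma(11.0, 13.4).
Posterior mean of λ = α/β = 11.0/13.4 = 0.8209.

0.8209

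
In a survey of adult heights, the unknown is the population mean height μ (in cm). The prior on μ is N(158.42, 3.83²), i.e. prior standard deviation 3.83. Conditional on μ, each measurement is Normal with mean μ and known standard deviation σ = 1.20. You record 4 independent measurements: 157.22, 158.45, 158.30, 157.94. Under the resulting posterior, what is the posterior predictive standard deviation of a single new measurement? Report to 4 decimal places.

For Normal data with known variance σ², a Normal(μ₀, σ₀²) prior on μ is conjugate. Posterior precision = 1/σ₀² + n/σ²; posterior mean is the precision-weighted average of μ₀ and x̄.
σ₀² = 3.83² = 14.6689, σ² = 1.20² = 1.44; σ² + n·σ₀² = 1.44 + 4·14.6689 = 60.1156.
Posterior precision = 1/σ₀² + n/σ² = 1/14.6689 + 4/1.44 = (σ² + n·σ₀²)/(σ₀²σ²) = 60.1156/(14.6689·1.44); posterior variance σₙ² = σ₀²σ²/(σ² + n·σ₀²) = 14.6689·1.44/60.1156 = 0.351377.
Predictive variance for one new observation = σₙ² + σ² = 14.6689·1.44/60.1156 + 1.44 = σ²·(σ₀² + 60.1156)/60.1156 = 1.44·74.7845/60.1156 = 1.791377; SD = √(1.44·74.7845/60.1156) = 1.3384.

1.3384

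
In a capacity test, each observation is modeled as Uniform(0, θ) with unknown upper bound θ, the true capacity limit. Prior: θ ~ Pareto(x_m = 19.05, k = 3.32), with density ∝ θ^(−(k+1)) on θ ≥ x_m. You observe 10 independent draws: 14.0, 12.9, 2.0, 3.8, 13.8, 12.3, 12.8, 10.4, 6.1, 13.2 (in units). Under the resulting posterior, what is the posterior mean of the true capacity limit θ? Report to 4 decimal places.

A Pareto(scale x_m, shape k) prior on the upper bound θ of Uniform(0, θ) is conjugate: posterior is Pareto(max(x_m, max xᵢ), k + n).
Sample maximum = 14.0; prior scale x_m = 19.05 → posterior scale = max = 19.05.
Posterior shape = 3.32 + 10 = 13.32.
E[θ|data] = k·x_m/(k−1) = 13.32·19.05/12.32 = 20.5963.

20.5963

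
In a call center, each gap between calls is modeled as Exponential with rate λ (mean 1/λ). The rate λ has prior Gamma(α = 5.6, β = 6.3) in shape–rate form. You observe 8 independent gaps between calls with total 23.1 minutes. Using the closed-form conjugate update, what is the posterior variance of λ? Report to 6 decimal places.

0.015734

With a Gamma(shape α, rate β) prior on the exponential rate λ, the posterior after n observations with total T = Σxᵢ is Gamma(α+n, β+T).
Posterior: Gamma(5.6+8, 6.3+23.1) = Gamma(13.6, 29.4).
Var = α/β² = 0.015734.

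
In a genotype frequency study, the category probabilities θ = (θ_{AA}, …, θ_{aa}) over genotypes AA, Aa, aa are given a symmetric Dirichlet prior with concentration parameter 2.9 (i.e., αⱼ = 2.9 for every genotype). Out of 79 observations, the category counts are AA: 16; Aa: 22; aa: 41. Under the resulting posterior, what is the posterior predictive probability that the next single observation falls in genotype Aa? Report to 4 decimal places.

0.2839

The Dirichlet prior is conjugate to the Multinomial likelihood: each posterior αⱼ = prior αⱼ + observed count nⱼ.
Posterior concentration: (18.9, 24.9, 43.9), total = 87.7.
P(next = Aa | data) = α_{Aa}/Σα = 0.2839.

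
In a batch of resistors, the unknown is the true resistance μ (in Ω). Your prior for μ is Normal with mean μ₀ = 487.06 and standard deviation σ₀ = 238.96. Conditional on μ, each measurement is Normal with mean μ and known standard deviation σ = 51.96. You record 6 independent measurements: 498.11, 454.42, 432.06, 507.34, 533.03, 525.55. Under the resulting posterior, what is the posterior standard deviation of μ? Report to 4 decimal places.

For Normal data with known variance σ², a Normal(μ₀, σ₀²) prior on μ is conjugate. Posterior precision = 1/σ₀² + n/σ²; posterior mean is the precision-weighted average of μ₀ and x̄.
σ₀² = 238.96² = 57101.8816, σ² = 51.96² = 2699.8416; σ² + n·σ₀² = 2699.8416 + 6·57101.8816 = 345311.1312.
Posterior precision = 1/σ₀² + n/σ² = 1/57101.8816 + 6/2699.8416 = (σ² + n·σ₀²)/(σ₀²σ²) = 345311.1312/(57101.8816·2699.8416); posterior variance σₙ² = σ₀²σ²/(σ² + n·σ₀²) = 57101.8816·2699.8416/345311.1312 = 446.455447.
Posterior SD = √σₙ² = √(57101.8816·2699.8416/345311.1312) = 21.1295.

21.1295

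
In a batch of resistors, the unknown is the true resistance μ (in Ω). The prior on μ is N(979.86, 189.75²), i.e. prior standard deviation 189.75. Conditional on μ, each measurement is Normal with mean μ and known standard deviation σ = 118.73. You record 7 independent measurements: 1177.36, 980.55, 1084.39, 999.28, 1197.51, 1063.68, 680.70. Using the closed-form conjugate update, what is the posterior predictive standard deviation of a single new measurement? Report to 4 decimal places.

126.5068

For Normal data with known variance σ², a Normal(μ₀, σ₀²) prior on μ is conjugate. Posterior precision = 1/σ₀² + n/σ²; posterior mean is the precision-weighted average of μ₀ and x̄.
σ₀² = 189.75² = 36005.0625, σ² = 118.73² = 14096.8129; σ² + n·σ₀² = 14096.8129 + 7·36005.0625 = 266132.2504.
Posterior precision = 1/σ₀² + n/σ² = 1/36005.0625 + 7/14096.8129 = (σ² + n·σ₀²)/(σ₀²σ²) = 266132.2504/(36005.0625·14096.8129); posterior variance σₙ² = σ₀²σ²/(σ² + n·σ₀²) = 36005.0625·14096.8129/266132.2504 = 1907.159425.
Predictive variance for one new observation = σₙ² + σ² = 36005.0625·14096.8129/266132.2504 + 14096.8129 = σ²·(σ₀² + 266132.2504)/266132.2504 = 14096.8129·302137.3129/266132.2504 = 16003.972325; SD = √(14096.8129·302137.3129/266132.2504) = 126.5068.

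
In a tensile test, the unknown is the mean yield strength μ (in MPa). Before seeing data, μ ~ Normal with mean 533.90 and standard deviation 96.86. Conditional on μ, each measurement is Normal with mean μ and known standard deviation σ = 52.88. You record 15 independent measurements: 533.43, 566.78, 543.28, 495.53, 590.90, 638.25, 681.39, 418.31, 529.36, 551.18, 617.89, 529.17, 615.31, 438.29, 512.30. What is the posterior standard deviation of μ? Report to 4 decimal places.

13.5199

For Normal data with known variance σ², a Normal(μ₀, σ₀²) prior on μ is conjugate. Posterior precision = 1/σ₀² + n/σ²; posterior mean is the precision-weighted average of μ₀ and x̄.
σ₀² = 96.86² = 9381.8596, σ² = 52.88² = 2796.2944; σ² + n·σ₀² = 2796.2944 + 15·9381.8596 = 143524.1884.
Posterior precision = 1/σ₀² + n/σ² = 1/9381.8596 + 15/2796.2944 = (σ² + n·σ₀²)/(σ₀²σ²) = 143524.1884/(9381.8596·2796.2944); posterior variance σₙ² = σ₀²σ²/(σ² + n·σ₀²) = 9381.8596·2796.2944/143524.1884 = 182.787597.
Posterior SD = √σₙ² = √(9381.8596·2796.2944/143524.1884) = 13.5199.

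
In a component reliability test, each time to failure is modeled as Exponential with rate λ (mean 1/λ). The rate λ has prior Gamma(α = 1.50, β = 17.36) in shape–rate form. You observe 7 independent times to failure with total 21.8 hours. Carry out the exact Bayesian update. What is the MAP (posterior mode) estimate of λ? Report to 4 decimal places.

0.1915

With a Gamma(shape α, rate β) prior on the exponential rate λ, the posterior after n observations with total T = Σxᵢ is Gamma(α+n, β+T).
Posterior: Gamma(1.50+7, 17.36+21.8) = Gamma(8.50, 39.16).
Mode = (α−1)/β = 0.1915.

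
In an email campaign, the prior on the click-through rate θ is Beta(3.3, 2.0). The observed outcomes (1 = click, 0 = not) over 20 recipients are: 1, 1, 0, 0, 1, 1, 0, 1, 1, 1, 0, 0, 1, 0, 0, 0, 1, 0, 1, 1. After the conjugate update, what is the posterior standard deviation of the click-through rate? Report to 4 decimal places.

The Beta prior is conjugate to a Binomial/Bernoulli likelihood; the update adds successes to α and failures to β.
Posterior: Beta(α+k, β+n−k) = Beta(3.3+11, 2.0+9) = Beta(14.3, 11.0).
Var = αβ/((α+β)²(α+β+1)) = 14.3·11.0/(25.3²·26.3) = 0.00934398; SD = √0.00934398 = 0.0967.

0.0967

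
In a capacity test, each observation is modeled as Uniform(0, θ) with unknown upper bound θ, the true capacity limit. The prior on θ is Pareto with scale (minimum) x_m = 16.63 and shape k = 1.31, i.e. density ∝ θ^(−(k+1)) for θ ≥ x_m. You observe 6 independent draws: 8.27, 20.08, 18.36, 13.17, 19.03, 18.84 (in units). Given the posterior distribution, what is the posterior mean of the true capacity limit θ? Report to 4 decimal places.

A Pareto(scale x_m, shape k) prior on the upper bound θ of Uniform(0, θ) is conjugate: posterior is Pareto(max(x_m, max xᵢ), k + n).
Sample maximum = 20.08; prior scale x_m = 16.63 → posterior scale = max = 20.08.
Posterior shape = 1.31 + 6 = 7.31.
E[θ|data] = k·x_m/(k−1) = 7.31·20.08/6.31 = 23.2623.

23.2623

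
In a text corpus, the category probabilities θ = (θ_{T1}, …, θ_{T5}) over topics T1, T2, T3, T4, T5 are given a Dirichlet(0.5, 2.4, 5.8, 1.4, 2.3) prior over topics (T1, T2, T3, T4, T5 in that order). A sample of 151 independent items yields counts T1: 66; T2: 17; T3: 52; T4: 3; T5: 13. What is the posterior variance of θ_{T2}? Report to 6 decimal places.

0.000636

The Dirichlet prior is conjugate to the Multinomial likelihood: each posterior αⱼ = prior αⱼ + observed count nⱼ.
Posterior concentration: (66.5, 19.4, 57.8, 4.4, 15.3), total = 163.4.
Var[θ_j] = α_j(Σα−α_j)/((Σα)²(Σα+1)) = 19.4·144.0/(163.4²·164.4) = 0.000636.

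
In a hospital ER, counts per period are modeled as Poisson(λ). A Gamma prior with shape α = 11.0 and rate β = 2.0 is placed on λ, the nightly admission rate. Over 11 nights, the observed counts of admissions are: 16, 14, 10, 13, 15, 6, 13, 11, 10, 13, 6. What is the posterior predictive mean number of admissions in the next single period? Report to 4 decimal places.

10.6154

With a Gamma(shape α, rate β) prior, the Poisson likelihood is conjugate: the posterior is Gamma(α + ΣXᵢ, β + n).
Sum of counts S = 127 over n = 11 nights.
Posterior: Gamma(α+S, β+n) = Gamma(11.0+127, 2.0+11) = Gamma(138.0, 13.0).
The predictive distribution for one future period is NegBinom with mean α/β = 10.6154.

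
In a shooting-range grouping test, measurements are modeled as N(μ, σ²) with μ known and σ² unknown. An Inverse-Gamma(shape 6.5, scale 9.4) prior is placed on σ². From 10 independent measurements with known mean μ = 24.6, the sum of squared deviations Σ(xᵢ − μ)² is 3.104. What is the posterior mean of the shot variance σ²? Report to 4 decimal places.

1.0430

With known mean μ and an Inverse-Gamma(α, β) prior on σ², the Normal likelihood is conjugate: posterior is Inv-Gamma(α + n/2, β + Σ(xᵢ−μ)²/2).
Posterior: Inv-Gamma(6.5 + 10/2, 9.4 + 3.104/2) = Inv-Gamma(11.50, 10.9520).
E[σ²|data] = β/(α−1) = 10.9520/10.50 = 1.0430.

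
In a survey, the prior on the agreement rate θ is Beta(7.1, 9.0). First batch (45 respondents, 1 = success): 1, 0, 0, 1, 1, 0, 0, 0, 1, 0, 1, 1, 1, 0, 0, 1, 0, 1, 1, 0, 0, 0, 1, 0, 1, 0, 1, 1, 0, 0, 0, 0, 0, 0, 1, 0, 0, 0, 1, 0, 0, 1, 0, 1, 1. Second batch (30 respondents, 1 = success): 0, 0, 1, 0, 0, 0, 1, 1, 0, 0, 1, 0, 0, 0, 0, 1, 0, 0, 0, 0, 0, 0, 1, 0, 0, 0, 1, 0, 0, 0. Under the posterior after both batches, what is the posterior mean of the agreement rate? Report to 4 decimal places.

The Beta prior is conjugate to a Binomial/Bernoulli likelihood; the update adds successes to α and failures to β.
After batch 1: Beta(7.1+19, 9.0+26) = Beta(26.1, 35.0).
After batch 2: Beta(26.1+7, 35.0+23) = Beta(33.1, 58.0).
Posterior mean = α/(α+β) = 33.1/91.1 = 0.3633.

0.3633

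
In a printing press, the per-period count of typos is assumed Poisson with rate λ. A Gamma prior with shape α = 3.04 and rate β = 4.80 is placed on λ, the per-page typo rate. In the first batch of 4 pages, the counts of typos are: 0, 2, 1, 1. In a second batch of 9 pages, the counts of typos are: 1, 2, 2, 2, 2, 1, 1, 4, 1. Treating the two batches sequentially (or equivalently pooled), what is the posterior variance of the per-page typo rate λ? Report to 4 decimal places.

With a Gamma(shape α, rate β) prior, the Poisson likelihood is conjugate: the posterior is Gamma(α + ΣXᵢ, β + n).
Batch 1: sum of counts S = 4 over n = 4 pages.
After batch 1: Gamma(α+S, β+n) = Gamma(3.04+4, 4.80+4) = Gamma(7.04, 8.80).
Batch 2: sum of counts S = 16 over n = 9 pages.
After batch 2: Gamma(α+S, β+n) = Gamma(7.04+16, 8.80+9) = Gamma(23.04, 17.80).
Var = α/β² = 23.04/17.80² = 0.0727.

0.0727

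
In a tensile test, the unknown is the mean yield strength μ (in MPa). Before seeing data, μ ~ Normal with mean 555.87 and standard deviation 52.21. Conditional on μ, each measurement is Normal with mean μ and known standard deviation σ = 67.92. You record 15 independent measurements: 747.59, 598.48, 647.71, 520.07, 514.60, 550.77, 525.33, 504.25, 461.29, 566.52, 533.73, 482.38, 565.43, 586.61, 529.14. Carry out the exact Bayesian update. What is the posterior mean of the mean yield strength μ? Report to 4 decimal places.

555.6214

For Normal data with known variance σ², a Normal(μ₀, σ₀²) prior on μ is conjugate. Posterior precision = 1/σ₀² + n/σ²; posterior mean is the precision-weighted average of μ₀ and x̄.
Σxᵢ = 747.59 + 598.48 + 647.71 + 520.07 + 514.60 + 550.77 + 525.33 + 504.25 + 461.29 + 566.52 + 533.73 + 482.38 + 565.43 + 586.61 + 529.14 = 8333.9, so n·x̄ = 8333.9.
σ₀² = 52.21² = 2725.8841, σ² = 67.92² = 4613.1264; σ² + n·σ₀² = 4613.1264 + 15·2725.8841 = 45501.3879.
Posterior mean = (μ₀/σ₀² + n·x̄/σ²)/(1/σ₀² + n/σ²) = (σ²·μ₀ + σ₀²·n·x̄)/(σ² + n·σ₀²) = (4613.1264·555.87 + 2725.8841·8333.9)/45501.3879 = 25281544.072958/45501.3879 = 555.6214.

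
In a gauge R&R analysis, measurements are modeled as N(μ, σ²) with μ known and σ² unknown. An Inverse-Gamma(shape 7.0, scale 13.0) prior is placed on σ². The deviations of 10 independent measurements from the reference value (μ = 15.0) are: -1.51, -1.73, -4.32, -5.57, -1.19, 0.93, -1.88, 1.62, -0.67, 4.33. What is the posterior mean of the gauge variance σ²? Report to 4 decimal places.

With known mean μ and an Inverse-Gamma(α, β) prior on σ², the Normal likelihood is conjugate: posterior is Inv-Gamma(α + n/2, β + Σ(xᵢ−μ)²/2).
Σ(xᵢ−μ)² = (-1.51)² + (-1.73)² + (-4.32)² + (-5.57)² + (-1.19)² + (0.93)² + (-1.88)² + (1.62)² + (-0.67)² + (4.33)² = 82.5979.
Posterior: Inv-Gamma(7.0 + 10/2, 13.0 + 82.5979/2) = Inv-Gamma(12.00, 54.29895).
E[σ²|data] = β/(α−1) = 54.29895/11.00 = 4.9363.

4.9363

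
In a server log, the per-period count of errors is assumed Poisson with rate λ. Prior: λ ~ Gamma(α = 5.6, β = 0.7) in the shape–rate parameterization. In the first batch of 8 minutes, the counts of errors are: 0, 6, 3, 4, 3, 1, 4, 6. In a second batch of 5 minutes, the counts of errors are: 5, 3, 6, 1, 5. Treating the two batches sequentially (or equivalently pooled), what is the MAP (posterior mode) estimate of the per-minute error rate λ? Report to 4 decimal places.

With a Gamma(shape α, rate β) prior, the Poisson likelihood is conjugate: the posterior is Gamma(α + ΣXᵢ, β + n).
Batch 1: sum of counts S = 27 over n = 8 minutes.
After batch 1: Gamma(α+S, β+n) = Gamma(5.6+27, 0.7+8) = Gamma(32.6, 8.7).
Batch 2: sum of counts S = 20 over n = 5 minutes.
After batch 2: Gamma(α+S, β+n) = Gamma(32.6+20, 8.7+5) = Gamma(52.6, 13.7).
Mode of Gamma(α,β) for α≥1 is (α−1)/β = 51.6/13.7 = 3.7664.

3.7664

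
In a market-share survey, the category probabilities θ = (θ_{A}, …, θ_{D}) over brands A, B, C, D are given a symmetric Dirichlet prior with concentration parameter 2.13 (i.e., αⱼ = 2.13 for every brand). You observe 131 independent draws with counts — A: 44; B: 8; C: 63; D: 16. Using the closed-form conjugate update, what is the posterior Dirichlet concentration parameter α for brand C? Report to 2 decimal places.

65.13

The Dirichlet prior is conjugate to the Multinomial likelihood: each posterior αⱼ = prior αⱼ + observed count nⱼ.
Posterior concentration: (46.13, 10.13, 65.13, 18.13), total = 139.52.
α_{C} = 2.13 + 63 = 65.13.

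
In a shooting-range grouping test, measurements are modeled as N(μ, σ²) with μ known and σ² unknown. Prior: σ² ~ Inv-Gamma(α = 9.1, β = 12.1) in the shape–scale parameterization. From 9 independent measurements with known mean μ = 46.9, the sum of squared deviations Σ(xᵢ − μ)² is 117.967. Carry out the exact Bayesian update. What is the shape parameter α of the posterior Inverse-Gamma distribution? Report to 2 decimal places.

With known mean μ and an Inverse-Gamma(α, β) prior on σ², the Normal likelihood is conjugate: posterior is Inv-Gamma(α + n/2, β + Σ(xᵢ−μ)²/2).
Posterior: Inv-Gamma(9.1 + 9/2, 12.1 + 117.967/2) = Inv-Gamma(13.60, 71.0835).
Posterior α = 13.60.

13.60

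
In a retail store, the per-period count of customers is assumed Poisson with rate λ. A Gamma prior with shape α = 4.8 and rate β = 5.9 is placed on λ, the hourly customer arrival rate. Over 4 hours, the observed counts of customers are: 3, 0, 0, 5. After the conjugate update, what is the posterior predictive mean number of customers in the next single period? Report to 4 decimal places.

With a Gamma(shape α, rate β) prior, the Poisson likelihood is conjugate: the posterior is Gamma(α + ΣXᵢ, β + n).
Sum of counts S = 8 over n = 4 hours.
Posterior: Gamma(α+S, β+n) = Gamma(4.8+8, 5.9+4) = Gamma(12.8, 9.9).
The predictive distribution for one future period is NegBinom with mean α/β = 1.2929.

1.2929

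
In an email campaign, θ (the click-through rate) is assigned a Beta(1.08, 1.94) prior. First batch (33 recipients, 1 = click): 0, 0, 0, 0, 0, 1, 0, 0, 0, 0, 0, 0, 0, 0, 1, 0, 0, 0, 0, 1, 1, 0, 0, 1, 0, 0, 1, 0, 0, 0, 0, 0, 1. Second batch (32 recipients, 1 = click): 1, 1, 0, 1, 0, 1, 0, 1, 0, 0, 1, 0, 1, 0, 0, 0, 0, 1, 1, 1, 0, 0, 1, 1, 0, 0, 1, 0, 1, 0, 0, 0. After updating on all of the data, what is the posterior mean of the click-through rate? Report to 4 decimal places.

The Beta prior is conjugate to a Binomial/Bernoulli likelihood; the update adds successes to α and failures to β.
After batch 1: Beta(1.08+7, 1.94+26) = Beta(8.08, 27.94).
After batch 2: Beta(8.08+14, 27.94+18) = Beta(22.08, 45.94).
Posterior mean = α/(α+β) = 22.08/68.02 = 0.3246.

0.3246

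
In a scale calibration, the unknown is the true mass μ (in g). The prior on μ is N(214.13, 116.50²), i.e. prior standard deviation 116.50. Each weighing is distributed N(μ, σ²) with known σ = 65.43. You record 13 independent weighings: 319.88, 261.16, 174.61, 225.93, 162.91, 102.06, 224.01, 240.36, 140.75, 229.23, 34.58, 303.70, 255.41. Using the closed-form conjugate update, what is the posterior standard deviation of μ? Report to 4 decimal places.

For Normal data with known variance σ², a Normal(μ₀, σ₀²) prior on μ is conjugate. Posterior precision = 1/σ₀² + n/σ²; posterior mean is the precision-weighted average of μ₀ and x̄.
σ₀² = 116.50² = 13572.25, σ² = 65.43² = 4281.0849; σ² + n·σ₀² = 4281.0849 + 13·13572.25 = 180720.3349.
Posterior precision = 1/σ₀² + n/σ² = 1/13572.25 + 13/4281.0849 = (σ² + n·σ₀²)/(σ₀²σ²) = 180720.3349/(13572.25·4281.0849); posterior variance σₙ² = σ₀²σ²/(σ² + n·σ₀²) = 13572.25·4281.0849/180720.3349 = 321.513097.
Posterior SD = √σₙ² = √(13572.25·4281.0849/180720.3349) = 17.9308.

17.9308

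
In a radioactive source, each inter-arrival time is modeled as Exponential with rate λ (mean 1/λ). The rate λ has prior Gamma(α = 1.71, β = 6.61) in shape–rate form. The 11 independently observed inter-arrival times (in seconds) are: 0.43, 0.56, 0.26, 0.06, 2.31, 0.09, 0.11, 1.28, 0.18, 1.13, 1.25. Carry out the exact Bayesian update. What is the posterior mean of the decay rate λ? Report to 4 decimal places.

0.8907

With a Gamma(shape α, rate β) prior on the exponential rate λ, the posterior after n observations with total T = Σxᵢ is Gamma(α+n, β+T).
Sum of observations T = 7.66 seconds; n = 11.
Posterior: Gamma(1.71+11, 6.61+7.66) = Gamma(12.71, 14.27).
Posterior mean of λ = α/β = 12.71/14.27 = 0.8907.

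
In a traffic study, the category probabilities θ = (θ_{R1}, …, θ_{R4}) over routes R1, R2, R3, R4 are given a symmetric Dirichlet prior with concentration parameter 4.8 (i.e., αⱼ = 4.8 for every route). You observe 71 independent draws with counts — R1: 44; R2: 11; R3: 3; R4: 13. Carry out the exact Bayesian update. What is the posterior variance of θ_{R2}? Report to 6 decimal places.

The Dirichlet prior is conjugate to the Multinomial likelihood: each posterior αⱼ = prior αⱼ + observed count nⱼ.
Posterior concentration: (48.8, 15.8, 7.8, 17.8), total = 90.2.
Var[θ_j] = α_j(Σα−α_j)/((Σα)²(Σα+1)) = 15.8·74.4/(90.2²·91.2) = 0.001584.

0.001584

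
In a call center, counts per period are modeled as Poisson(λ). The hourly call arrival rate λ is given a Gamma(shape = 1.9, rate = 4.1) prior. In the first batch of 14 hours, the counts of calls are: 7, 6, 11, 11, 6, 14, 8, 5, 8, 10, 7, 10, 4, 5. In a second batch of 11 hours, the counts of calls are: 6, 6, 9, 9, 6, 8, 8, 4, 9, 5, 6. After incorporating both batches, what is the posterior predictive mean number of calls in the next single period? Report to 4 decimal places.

6.5258

With a Gamma(shape α, rate β) prior, the Poisson likelihood is conjugate: the posterior is Gamma(α + ΣXᵢ, β + n).
Batch 1: sum of counts S = 112 over n = 14 hours.
After batch 1: Gamma(α+S, β+n) = Gamma(1.9+112, 4.1+14) = Gamma(113.9, 18.1).
Batch 2: sum of counts S = 76 over n = 11 hours.
After batch 2: Gamma(α+S, β+n) = Gamma(113.9+76, 18.1+11) = Gamma(189.9, 29.1).
The predictive distribution for one future period is NegBinom with mean α/β = 6.5258.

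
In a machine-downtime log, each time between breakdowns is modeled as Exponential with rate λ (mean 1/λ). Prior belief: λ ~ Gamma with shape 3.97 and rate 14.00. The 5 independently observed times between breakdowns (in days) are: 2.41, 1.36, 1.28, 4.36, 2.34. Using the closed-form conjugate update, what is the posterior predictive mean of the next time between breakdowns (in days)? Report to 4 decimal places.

With a Gamma(shape α, rate β) prior on the exponential rate λ, the posterior after n observations with total T = Σxᵢ is Gamma(α+n, β+T).
Sum of observations T = 11.75 days; n = 5.
Posterior: Gamma(3.97+5, 14.00+11.75) = Gamma(8.97, 25.75).
The predictive distribution for the next observation is Lomax; its mean is β/(α−1) = 25.75/7.97 = 3.2309.

3.2309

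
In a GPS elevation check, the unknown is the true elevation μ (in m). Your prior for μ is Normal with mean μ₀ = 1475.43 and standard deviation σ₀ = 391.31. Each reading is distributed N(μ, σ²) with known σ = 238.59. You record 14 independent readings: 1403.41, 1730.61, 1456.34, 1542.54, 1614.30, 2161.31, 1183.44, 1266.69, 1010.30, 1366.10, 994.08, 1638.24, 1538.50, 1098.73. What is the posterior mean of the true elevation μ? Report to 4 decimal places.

For Normal data with known variance σ², a Normal(μ₀, σ₀²) prior on μ is conjugate. Posterior precision = 1/σ₀² + n/σ²; posterior mean is the precision-weighted average of μ₀ and x̄.
Σxᵢ = 1403.41 + 1730.61 + 1456.34 + 1542.54 + 1614.30 + 2161.31 + 1183.44 + 1266.69 + 1010.30 + 1366.10 + 994.08 + 1638.24 + 1538.50 + 1098.73 = 20004.59, so n·x̄ = 20004.59.
σ₀² = 391.31² = 153123.5161, σ² = 238.59² = 56925.1881; σ² + n·σ₀² = 56925.1881 + 14·153123.5161 = 2200654.4135.
Posterior mean = (μ₀/σ₀² + n·x̄/σ²)/(1/σ₀² + n/σ²) = (σ²·μ₀ + σ₀²·n·x̄)/(σ² + n·σ₀²) = (56925.1881·1475.43 + 153123.5161·20004.59)/2200654.4135 = 3147162289.217282/2200654.4135 = 1430.1029.

1430.1029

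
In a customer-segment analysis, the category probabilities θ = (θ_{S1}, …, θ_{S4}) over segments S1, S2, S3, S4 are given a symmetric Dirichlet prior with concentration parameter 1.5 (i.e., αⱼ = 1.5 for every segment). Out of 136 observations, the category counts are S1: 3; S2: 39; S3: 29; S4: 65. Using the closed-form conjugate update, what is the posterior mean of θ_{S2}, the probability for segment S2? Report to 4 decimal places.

The Dirichlet prior is conjugate to the Multinomial likelihood: each posterior αⱼ = prior αⱼ + observed count nⱼ.
Posterior concentration: (4.5, 40.5, 30.5, 66.5), total = 142.0.
E[θ_{S2}|data] = α_{S2}/Σα = 40.5/142.0 = 0.2852.

0.2852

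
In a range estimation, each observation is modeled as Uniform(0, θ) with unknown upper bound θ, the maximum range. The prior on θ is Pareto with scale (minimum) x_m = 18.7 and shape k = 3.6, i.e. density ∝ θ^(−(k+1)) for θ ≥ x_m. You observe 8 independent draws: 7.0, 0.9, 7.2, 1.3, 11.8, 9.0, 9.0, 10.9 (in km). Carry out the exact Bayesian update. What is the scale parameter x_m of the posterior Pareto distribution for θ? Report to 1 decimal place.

18.7

A Pareto(scale x_m, shape k) prior on the upper bound θ of Uniform(0, θ) is conjugate: posterior is Pareto(max(x_m, max xᵢ), k + n).
Sample maximum = 11.8; prior scale x_m = 18.7 → posterior scale = max = 18.7.
Posterior shape = 3.6 + 8 = 11.6.
Posterior scale x_m = 18.7.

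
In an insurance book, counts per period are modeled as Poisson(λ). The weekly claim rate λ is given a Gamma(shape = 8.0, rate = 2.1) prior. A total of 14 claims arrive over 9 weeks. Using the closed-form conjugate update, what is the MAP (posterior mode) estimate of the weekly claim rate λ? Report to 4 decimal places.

1.8919

With a Gamma(shape α, rate β) prior, the Poisson likelihood is conjugate: the posterior is Gamma(α + ΣXᵢ, β + n).
Posterior: Gamma(α+S, β+n) = Gamma(8.0+14, 2.1+9) = Gamma(22.0, 11.1).
Mode of Gamma(α,β) for α≥1 is (α−1)/β = 21.0/11.1 = 1.8919.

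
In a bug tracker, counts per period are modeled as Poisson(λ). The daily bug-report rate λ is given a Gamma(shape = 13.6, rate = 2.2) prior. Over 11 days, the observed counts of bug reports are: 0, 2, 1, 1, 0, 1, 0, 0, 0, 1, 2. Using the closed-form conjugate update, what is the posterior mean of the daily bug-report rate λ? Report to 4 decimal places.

1.6364

With a Gamma(shape α, rate β) prior, the Poisson likelihood is conjugate: the posterior is Gamma(α + ΣXᵢ, β + n).
Sum of counts S = 8 over n = 11 days.
Posterior: Gamma(α+S, β+n) = Gamma(13.6+8, 2.2+11) = Gamma(21.6, 13.2).
Posterior mean = α/β = 21.6/13.2 = 1.6364.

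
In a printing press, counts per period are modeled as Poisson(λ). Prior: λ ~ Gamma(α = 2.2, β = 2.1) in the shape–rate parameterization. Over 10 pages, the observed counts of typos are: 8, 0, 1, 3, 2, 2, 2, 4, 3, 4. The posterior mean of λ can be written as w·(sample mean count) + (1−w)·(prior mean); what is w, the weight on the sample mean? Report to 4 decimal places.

0.8264

With a Gamma(shape α, rate β) prior, the Poisson likelihood is conjugate: the posterior is Gamma(α + ΣXᵢ, β + n).
Posterior mean = (α₀+S)/(β₀+n) = [n/(β₀+n)]·(S/n) + [β₀/(β₀+n)]·(α₀/β₀), so only n and β₀ enter the weight.
Weight on data w = n/(β₀+n) = 10/(2.1+10) = 10/12.1 = 0.8264.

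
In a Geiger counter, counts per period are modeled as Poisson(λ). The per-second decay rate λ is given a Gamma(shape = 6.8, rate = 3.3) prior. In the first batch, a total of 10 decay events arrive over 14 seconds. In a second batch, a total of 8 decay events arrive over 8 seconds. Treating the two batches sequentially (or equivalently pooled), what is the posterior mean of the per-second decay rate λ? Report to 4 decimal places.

With a Gamma(shape α, rate β) prior, the Poisson likelihood is conjugate: the posterior is Gamma(α + ΣXᵢ, β + n).
After batch 1: Gamma(α+S, β+n) = Gamma(6.8+10, 3.3+14) = Gamma(16.8, 17.3).
After batch 2: Gamma(α+S, β+n) = Gamma(16.8+8, 17.3+8) = Gamma(24.8, 25.3).
Posterior mean = α/β = 24.8/25.3 = 0.9802.

0.9802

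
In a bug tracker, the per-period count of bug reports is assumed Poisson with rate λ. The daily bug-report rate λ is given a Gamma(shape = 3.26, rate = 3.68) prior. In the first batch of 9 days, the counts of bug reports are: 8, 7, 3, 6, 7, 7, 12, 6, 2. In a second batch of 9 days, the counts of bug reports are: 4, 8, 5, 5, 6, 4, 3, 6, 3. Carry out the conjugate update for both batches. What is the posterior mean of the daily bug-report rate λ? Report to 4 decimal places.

With a Gamma(shape α, rate β) prior, the Poisson likelihood is conjugate: the posterior is Gamma(α + ΣXᵢ, β + n).
Batch 1: sum of counts S = 58 over n = 9 days.
After batch 1: Gamma(α+S, β+n) = Gamma(3.26+58, 3.68+9) = Gamma(61.26, 12.68).
Batch 2: sum of counts S = 44 over n = 9 days.
After batch 2: Gamma(α+S, β+n) = Gamma(61.26+44, 12.68+9) = Gamma(105.26, 21.68).
Posterior mean = α/β = 105.26/21.68 = 4.8552.

4.8552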